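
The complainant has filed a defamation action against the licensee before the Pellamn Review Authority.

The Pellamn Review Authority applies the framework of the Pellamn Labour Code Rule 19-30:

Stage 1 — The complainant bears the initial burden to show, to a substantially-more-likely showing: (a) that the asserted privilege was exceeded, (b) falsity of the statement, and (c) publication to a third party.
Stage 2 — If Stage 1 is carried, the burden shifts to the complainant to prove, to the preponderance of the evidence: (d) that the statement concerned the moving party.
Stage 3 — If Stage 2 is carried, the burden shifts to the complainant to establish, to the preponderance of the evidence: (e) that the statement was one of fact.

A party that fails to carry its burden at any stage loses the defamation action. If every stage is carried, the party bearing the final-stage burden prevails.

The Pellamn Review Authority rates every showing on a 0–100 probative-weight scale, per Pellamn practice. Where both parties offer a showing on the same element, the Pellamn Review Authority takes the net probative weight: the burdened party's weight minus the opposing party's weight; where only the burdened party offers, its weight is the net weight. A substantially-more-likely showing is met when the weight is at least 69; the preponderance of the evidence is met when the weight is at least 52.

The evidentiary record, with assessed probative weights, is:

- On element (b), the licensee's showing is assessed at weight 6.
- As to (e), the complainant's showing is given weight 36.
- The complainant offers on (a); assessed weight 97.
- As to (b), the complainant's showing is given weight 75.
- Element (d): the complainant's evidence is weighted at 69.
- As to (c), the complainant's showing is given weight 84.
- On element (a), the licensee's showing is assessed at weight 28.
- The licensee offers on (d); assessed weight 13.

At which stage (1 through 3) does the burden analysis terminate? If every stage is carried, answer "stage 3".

stage 3

Stage 1 (complainant, a substantially-more-likely showing, weight is at least 69): (a) net 97−28=69 ≥ 69 — meets; (b) net 75−6=69 ≥ 69 — meets; (c) 84 ≥ 69 — meets.
  Stage 1 carried; the burden remains with the complainant.
Stage 2 (complainant, the preponderance of the evidence, weight is at least 52): (d) net 69−13=56 ≥ 52 — meets.
  Stage 2 carried; the burden remains with the complainant.
Stage 3 (complainant, the preponderance of the evidence, weight is at least 52): (e) 36 < 52 — fails.
  Stage 3 not carried; the complainant fails its burden.
So the licensee prevails.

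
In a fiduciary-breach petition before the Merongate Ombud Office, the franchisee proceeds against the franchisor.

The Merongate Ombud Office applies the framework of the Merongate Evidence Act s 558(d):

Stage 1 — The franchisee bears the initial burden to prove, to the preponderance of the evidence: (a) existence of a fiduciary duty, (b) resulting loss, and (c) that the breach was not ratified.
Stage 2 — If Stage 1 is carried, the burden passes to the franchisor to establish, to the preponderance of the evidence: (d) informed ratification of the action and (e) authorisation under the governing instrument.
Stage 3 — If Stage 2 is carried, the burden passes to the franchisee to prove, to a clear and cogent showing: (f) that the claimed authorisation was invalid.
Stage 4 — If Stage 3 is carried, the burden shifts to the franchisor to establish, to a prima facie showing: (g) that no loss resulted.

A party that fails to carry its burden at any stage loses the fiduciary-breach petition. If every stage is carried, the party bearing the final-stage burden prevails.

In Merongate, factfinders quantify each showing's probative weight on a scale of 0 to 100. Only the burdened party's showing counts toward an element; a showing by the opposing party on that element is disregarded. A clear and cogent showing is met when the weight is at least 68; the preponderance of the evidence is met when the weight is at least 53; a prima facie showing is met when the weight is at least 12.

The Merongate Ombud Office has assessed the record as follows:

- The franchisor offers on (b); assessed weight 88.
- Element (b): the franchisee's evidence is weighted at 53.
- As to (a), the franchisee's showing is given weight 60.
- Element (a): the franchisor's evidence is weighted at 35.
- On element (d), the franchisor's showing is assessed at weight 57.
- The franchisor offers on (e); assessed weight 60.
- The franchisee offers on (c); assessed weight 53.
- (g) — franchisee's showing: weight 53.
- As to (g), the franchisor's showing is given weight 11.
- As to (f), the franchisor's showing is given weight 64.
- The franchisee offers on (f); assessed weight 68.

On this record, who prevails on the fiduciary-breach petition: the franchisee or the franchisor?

Stage 1 (franchisee, the preponderance of the evidence, weight is at least 53): (a) 60 (franchisor's 35 disregarded) ≥ 53 — meets; (b) 53 (franchisor's 88 disregarded) ≥ 53 — meets; (c) 53 ≥ 53 — meets.
  The franchisee carries Stage 1; the franchisor now bears the burden.
Stage 2 (franchisor, the preponderance of the evidence, weight is at least 53): (d) 57 ≥ 53 — meets; (e) 60 ≥ 53 — meets.
  Stage 2 is satisfied; the onus moves to the franchisee.
Stage 3 (franchisee, a clear and cogent showing, weight is at least 68): (f) 68 (franchisor's 64 disregarded) ≥ 68 — meets.
  Stage 3 carried; the burden shifts to the franchisor.
Stage 4 (franchisor, a prima facie showing, weight is at least 12): (g) 11 (franchisee's 53 disregarded) < 12 — fails.
  Stage 4 not carried; the franchisor fails its burden.
The franchisee prevails.

franchisee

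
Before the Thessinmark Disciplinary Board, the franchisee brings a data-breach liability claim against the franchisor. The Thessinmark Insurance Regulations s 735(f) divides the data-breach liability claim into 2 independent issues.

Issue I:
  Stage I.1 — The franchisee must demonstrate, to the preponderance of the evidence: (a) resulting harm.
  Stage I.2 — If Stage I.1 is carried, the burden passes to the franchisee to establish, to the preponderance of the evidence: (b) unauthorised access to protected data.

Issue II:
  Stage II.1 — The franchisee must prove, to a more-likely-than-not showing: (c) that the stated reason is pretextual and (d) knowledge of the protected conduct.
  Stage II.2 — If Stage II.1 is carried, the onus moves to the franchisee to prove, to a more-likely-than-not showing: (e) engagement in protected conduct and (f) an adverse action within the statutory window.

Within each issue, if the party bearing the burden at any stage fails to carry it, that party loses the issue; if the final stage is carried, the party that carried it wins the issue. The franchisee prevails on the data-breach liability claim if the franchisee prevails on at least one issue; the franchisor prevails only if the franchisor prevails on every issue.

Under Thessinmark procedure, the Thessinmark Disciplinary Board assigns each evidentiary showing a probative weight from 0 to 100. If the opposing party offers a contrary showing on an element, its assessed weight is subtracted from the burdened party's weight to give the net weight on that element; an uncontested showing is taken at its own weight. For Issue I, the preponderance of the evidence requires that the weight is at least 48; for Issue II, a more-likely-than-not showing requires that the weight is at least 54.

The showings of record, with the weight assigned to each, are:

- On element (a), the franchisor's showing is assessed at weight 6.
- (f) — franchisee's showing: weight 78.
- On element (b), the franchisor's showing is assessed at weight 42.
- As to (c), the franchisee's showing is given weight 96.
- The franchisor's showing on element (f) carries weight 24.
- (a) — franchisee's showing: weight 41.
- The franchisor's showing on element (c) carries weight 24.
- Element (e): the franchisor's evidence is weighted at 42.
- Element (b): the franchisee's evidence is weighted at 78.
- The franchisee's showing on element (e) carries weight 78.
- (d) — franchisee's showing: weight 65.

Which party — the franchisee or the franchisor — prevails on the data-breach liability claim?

— Issue I —
Stage I.1 (franchisee, the preponderance of the evidence, weight is at least 48): (a) net 41−6=35 < 48 — fails.
  Stage I.1 not carried; the franchisee fails its burden.
So the franchisor prevails on this issue.
— Issue II —
Stage II.1 — burden on franchisee; standard: a more-likely-than-not showing (weight is at least 54).
    (c): 96 − 24 = 72 ≥ 54 [met]
    (d): 65 ≥ 54 [met]
  Stage II.1 is satisfied; the franchisee continues to bear the burden.
Stage II.2 — burden on franchisee; standard: a more-likely-than-not showing (weight is at least 54).
    (e): 78 − 42 = 36 < 54 [not met]
    (f): 78 − 24 = 54 ≥ 54 [met]
  Not every element is met, so the franchisee fails to carry Stage II.2.
The analysis ends at Stage II.2; the franchisor prevails on this issue.
Per-issue: Issue I → franchisor; Issue II → franchisor. The franchisee must prevail on at least one issue; overall, the franchisor prevails.

franchisor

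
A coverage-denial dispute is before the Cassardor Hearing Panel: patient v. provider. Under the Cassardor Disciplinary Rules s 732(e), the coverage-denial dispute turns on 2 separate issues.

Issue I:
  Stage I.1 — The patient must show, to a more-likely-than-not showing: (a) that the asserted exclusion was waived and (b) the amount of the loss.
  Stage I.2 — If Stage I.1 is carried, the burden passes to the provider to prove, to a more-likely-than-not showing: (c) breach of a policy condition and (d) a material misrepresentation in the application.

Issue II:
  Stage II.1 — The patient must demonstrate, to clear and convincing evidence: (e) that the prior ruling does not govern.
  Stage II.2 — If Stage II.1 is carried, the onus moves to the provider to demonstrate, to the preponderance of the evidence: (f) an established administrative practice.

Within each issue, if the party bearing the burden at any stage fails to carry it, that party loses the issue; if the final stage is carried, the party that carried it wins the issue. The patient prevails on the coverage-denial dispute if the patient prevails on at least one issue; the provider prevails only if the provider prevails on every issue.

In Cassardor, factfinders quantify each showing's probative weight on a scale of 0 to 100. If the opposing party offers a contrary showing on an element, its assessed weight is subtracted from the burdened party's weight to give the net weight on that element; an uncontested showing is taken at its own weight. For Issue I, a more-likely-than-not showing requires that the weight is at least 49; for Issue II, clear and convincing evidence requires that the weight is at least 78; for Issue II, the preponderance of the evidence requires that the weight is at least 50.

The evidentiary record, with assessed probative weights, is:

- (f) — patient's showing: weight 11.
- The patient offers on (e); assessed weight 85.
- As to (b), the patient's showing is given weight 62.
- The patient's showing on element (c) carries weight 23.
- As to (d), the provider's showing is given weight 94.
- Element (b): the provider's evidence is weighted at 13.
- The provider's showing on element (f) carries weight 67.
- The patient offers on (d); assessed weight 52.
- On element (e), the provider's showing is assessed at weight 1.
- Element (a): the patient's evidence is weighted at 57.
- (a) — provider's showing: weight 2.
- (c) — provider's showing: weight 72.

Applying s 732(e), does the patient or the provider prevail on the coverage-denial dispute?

— Issue I —
At Stage I.1 the patient must meet a more-likely-than-not showing (weight is at least 49): on (a) the weight is 57 less the opposing 2 gives net 55, ≥ 49, so (a) meets the standard; on (b) the weight is 62 less the opposing 13 gives net 49, ≥ 49, so (b) meets the standard.
  Stage I.1 is satisfied; the onus moves to the provider.
At Stage I.2 the provider must meet a more-likely-than-not showing (weight is at least 49): on (c) the weight is 72 less the opposing 23 gives net 49, which does reach 49, so (c) meets the standard; on (d) the weight is 94 less the opposing 52 gives net 42, which does not reach 49, so (d) does not meet the standard.
  Not every element is met, so the provider fails to carry Stage I.2.
The patient prevails on this issue.
— Issue II —
At Stage II.1 the patient must meet clear and convincing evidence (weight is at least 78): on (e) the weight is 85 less the opposing 1 gives net 84, which does reach 78, so (e) meets the standard.
  Stage II.1 carried; the burden shifts to the provider.
At Stage II.2 the provider must meet the preponderance of the evidence (weight is at least 50): on (f) the weight is 67 less the opposing 11 gives net 56, ≥ 50, so (f) meets the standard.
  The provider carries the last stage.
Every stage carried; the provider prevails on this issue.
Per-issue: Issue I → patient; Issue II → provider. The patient must prevail on at least one issue; overall, the patient prevails.

patient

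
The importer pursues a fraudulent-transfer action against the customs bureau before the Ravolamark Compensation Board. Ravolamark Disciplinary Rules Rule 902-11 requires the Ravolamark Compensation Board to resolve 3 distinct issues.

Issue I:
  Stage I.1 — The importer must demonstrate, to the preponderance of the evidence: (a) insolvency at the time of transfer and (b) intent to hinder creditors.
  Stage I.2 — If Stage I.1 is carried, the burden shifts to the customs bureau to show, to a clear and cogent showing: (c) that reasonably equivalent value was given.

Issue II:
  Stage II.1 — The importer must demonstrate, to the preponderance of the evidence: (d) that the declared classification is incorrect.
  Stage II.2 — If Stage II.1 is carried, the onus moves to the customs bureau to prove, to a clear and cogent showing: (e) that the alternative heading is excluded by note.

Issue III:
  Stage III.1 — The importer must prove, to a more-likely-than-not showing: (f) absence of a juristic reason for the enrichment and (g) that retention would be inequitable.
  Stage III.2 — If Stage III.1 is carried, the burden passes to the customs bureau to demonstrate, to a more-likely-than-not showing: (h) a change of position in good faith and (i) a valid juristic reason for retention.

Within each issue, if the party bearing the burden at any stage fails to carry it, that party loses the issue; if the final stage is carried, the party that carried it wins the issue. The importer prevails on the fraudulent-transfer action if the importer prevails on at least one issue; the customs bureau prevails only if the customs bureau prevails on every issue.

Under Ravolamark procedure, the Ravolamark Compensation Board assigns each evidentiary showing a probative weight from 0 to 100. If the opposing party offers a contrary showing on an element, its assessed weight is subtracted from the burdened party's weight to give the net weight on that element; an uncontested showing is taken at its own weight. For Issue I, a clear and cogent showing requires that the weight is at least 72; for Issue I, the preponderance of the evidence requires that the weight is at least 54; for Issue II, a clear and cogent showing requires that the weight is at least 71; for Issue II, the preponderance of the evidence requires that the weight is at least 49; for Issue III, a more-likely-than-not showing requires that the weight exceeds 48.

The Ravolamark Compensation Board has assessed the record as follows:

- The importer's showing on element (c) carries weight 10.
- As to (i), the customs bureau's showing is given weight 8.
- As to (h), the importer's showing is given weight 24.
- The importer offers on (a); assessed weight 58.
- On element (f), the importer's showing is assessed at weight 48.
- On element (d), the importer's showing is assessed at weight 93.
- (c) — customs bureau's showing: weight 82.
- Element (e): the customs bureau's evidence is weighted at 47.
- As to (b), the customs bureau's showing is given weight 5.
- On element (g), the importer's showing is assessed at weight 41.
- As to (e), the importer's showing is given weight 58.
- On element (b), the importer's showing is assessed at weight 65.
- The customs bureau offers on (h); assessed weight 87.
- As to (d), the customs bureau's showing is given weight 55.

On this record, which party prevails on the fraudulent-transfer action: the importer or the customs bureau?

— Issue I —
Stage I.1 (importer, the preponderance of the evidence, weight is at least 54): (a) 58 ≥ 54 — meets; (b) net 65−5=60 ≥ 54 — meets.
  Stage I.1 carried; the burden shifts to the customs bureau.
Stage I.2 (customs bureau, a clear and cogent showing, weight is at least 72): (c) net 82−10=72 ≥ 72 — meets.
  The customs bureau carries the last stage.
All stages carried — the customs bureau prevails on this issue.
— Issue II —
Stage II.1 — burden on importer; standard: the preponderance of the evidence (weight is at least 49).
    (d): 93 − 55 = 38 < 49 [not met]
  Stage II.1 not carried; the importer fails its burden.
The analysis ends at Stage II.1; the customs bureau prevails on this issue.
— Issue III —
At Stage III.1 the importer must meet a more-likely-than-not showing (weight exceeds 48): on (f) the weight is 48, ≤ 48, so (f) does not meet the standard; on (g) the weight is 41, ≤ 48, so (g) does not meet the standard.
  The importer does not carry Stage III.1.
So the customs bureau prevails on this issue.
Per-issue: Issue I → customs bureau; Issue II → customs bureau; Issue III → customs bureau. The importer must prevail on at least one issue; overall, the customs bureau prevails.

customs bureau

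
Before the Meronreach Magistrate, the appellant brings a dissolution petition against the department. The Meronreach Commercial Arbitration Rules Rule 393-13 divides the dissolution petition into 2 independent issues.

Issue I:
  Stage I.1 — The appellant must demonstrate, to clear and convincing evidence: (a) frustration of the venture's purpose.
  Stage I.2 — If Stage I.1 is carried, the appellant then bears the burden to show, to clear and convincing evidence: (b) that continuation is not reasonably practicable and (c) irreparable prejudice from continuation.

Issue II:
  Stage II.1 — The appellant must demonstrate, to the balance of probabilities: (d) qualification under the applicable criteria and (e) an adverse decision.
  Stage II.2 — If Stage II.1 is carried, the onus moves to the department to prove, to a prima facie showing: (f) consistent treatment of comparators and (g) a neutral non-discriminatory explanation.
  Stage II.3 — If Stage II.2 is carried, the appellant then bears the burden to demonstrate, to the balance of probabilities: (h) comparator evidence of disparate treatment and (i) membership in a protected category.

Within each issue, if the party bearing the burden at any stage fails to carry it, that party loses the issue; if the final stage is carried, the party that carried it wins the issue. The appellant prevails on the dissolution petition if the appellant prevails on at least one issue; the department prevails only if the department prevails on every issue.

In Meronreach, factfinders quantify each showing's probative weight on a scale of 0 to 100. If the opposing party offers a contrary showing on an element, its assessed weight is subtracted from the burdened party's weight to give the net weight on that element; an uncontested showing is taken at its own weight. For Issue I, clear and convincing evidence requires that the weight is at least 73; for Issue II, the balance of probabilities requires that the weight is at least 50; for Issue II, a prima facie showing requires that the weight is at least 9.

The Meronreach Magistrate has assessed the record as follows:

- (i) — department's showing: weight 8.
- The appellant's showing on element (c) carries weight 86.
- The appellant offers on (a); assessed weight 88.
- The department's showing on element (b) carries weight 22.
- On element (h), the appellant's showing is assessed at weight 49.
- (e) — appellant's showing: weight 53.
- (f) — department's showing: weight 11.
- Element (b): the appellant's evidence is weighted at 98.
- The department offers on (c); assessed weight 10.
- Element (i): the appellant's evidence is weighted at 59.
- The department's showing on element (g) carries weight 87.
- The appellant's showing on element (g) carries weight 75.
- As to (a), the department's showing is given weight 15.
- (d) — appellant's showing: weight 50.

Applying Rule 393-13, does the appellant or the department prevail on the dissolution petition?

appellant

— Issue I —
Stage I.1 — burden on appellant; standard: clear and convincing evidence (weight is at least 73).
    (a): 88 − 15 = 73 ≥ 73 [met]
  All elements met. The appellant retains the burden for Stage I.2.
Stage I.2 — burden on appellant; standard: clear and convincing evidence (weight is at least 73).
    (b): 98 − 22 = 76 ≥ 73 [met]
    (c): 86 − 10 = 76 ≥ 73 [met]
  All elements met at the final stage.
Every stage carried; the appellant prevails on this issue.
— Issue II —
At Stage II.1 the appellant must meet the balance of probabilities (weight is at least 50): on (d) the weight is 50, ≥ 50, so (d) meets the standard; on (e) the weight is 53, which does reach 50, so (e) meets the standard.
  Stage II.1 is satisfied; the onus moves to the department.
At Stage II.2 the department must meet a prima facie showing (weight is at least 9): on (f) the weight is 11, ≥ 9, so (f) meets the standard; on (g) the weight is 87 less the opposing 75 gives net 12, ≥ 9, so (g) meets the standard.
  Stage II.2 carried; the burden shifts to the appellant.
At Stage II.3 the appellant must meet the balance of probabilities (weight is at least 50): on (h) the weight is 49, < 50, so (h) does not meet the standard; on (i) the weight is 59 less the opposing 8 gives net 51, which does reach 50, so (i) meets the standard.
  Stage II.3 not carried; the appellant fails its burden.
So the department prevails on this issue.
Per-issue: Issue I → appellant; Issue II → department. The appellant must prevail on at least one issue; overall, the appellant prevails.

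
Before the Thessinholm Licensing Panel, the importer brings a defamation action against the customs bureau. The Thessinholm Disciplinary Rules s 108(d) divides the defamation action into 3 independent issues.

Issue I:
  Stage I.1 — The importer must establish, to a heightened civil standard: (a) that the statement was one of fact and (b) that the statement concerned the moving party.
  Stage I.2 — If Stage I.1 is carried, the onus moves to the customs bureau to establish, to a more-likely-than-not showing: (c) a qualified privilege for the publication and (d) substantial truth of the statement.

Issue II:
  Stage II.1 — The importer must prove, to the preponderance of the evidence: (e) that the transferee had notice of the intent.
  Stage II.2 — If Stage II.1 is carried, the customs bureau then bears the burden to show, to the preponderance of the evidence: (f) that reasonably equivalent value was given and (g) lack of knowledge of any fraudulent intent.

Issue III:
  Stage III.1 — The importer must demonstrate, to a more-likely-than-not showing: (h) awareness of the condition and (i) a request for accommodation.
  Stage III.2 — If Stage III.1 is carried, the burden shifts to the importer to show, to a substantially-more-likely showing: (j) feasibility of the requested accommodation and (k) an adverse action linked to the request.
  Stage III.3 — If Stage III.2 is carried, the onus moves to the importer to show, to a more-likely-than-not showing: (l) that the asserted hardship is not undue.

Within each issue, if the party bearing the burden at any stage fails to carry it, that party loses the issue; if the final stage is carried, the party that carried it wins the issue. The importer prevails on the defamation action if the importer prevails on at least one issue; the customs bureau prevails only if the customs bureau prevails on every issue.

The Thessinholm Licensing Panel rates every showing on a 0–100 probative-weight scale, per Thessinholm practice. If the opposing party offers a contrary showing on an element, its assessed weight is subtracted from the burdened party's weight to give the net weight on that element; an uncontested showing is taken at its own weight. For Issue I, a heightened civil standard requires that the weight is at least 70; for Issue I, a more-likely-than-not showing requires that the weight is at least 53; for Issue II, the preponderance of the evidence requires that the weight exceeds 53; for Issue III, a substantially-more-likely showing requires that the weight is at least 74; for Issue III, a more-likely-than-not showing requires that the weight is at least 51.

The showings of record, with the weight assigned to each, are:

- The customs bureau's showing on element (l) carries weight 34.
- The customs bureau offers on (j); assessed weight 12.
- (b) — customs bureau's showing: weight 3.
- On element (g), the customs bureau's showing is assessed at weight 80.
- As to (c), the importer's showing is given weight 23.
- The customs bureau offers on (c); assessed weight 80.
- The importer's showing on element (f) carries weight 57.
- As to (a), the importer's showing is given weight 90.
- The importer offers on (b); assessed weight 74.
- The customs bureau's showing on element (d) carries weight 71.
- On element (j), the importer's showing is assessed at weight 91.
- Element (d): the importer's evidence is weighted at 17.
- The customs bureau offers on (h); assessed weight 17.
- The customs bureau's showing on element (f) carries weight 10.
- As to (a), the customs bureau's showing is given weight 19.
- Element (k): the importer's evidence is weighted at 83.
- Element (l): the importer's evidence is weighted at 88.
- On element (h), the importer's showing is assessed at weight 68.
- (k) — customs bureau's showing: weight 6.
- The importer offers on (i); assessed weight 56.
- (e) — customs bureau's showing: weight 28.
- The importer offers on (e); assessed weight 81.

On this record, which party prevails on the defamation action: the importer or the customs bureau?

importer

— Issue I —
At Stage I.1 the importer must meet a heightened civil standard (weight is at least 70): on (a) the weight is 90 less the opposing 19 gives net 71, which does reach 70, so (a) meets the standard; on (b) the weight is 74 less the opposing 3 gives net 71, ≥ 70, so (b) meets the standard.
  The importer carries Stage I.1; the customs bureau now bears the burden.
At Stage I.2 the customs bureau must meet a more-likely-than-not showing (weight is at least 53): on (c) the weight is 80 less the opposing 23 gives net 57, which does reach 53, so (c) meets the standard; on (d) the weight is 71 less the opposing 17 gives net 54, which does reach 53, so (d) meets the standard.
  All elements met at the final stage.
All stages carried — the customs bureau prevails on this issue.
— Issue II —
At Stage II.1 the importer must meet the preponderance of the evidence (weight exceeds 53): on (e) the weight is 81 less the opposing 28 gives net 53, which does not exceed 53, so (e) does not meet the standard.
  Stage II.1 not carried; the importer fails its burden.
The customs bureau prevails on this issue.
— Issue III —
At Stage III.1 the importer must meet a more-likely-than-not showing (weight is at least 51): on (h) the weight is 68 less the opposing 17 gives net 51, ≥ 51, so (h) meets the standard; on (i) the weight is 56, ≥ 51, so (i) meets the standard.
  All elements met. The importer retains the burden for Stage III.2.
At Stage III.2 the importer must meet a substantially-more-likely showing (weight is at least 74): on (j) the weight is 91 less the opposing 12 gives net 79, ≥ 74, so (j) meets the standard; on (k) the weight is 83 less the opposing 6 gives net 77, which does reach 74, so (k) meets the standard.
  All elements met. The importer retains the burden for Stage III.3.
At Stage III.3 the importer must meet a more-likely-than-not showing (weight is at least 51): on (l) the weight is 88 less the opposing 34 gives net 54, ≥ 51, so (l) meets the standard.
  All elements met at the final stage.
Every stage carried; the importer prevails on this issue.
Per-issue: Issue I → customs bureau; Issue II → customs bureau; Issue III → importer. The importer must prevail on at least one issue; overall, the importer prevails.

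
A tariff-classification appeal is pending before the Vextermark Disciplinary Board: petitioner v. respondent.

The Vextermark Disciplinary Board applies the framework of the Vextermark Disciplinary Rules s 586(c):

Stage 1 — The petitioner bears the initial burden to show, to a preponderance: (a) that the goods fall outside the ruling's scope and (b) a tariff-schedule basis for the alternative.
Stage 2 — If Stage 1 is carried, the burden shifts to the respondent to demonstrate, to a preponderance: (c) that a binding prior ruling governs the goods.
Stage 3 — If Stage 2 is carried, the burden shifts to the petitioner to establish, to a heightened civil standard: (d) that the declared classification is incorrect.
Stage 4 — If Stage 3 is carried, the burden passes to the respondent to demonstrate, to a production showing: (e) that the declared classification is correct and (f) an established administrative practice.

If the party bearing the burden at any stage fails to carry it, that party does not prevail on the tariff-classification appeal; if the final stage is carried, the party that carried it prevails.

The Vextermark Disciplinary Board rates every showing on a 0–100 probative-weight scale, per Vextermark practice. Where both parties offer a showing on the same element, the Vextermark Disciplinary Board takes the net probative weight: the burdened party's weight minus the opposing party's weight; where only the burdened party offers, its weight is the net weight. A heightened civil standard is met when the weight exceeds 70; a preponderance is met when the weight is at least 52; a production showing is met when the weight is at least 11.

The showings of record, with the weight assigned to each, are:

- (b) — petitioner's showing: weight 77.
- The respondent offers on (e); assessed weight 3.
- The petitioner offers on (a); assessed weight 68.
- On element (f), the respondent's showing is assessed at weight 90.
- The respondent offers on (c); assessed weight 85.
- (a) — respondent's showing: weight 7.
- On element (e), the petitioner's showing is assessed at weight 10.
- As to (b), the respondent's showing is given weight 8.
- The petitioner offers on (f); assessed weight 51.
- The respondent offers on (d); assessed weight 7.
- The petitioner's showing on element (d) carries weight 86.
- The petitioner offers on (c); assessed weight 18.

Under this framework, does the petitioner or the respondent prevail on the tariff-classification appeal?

petitioner

Stage 1 (petitioner, a preponderance, weight is at least 52): (a) net 68−7=61 ≥ 52 — meets; (b) net 77−8=69 ≥ 52 — meets.
  Stage 1 carried; the burden shifts to the respondent.
Stage 2 (respondent, a preponderance, weight is at least 52): (c) net 85−18=67 ≥ 52 — meets.
  Stage 2 is satisfied; the onus moves to the petitioner.
Stage 3 (petitioner, a heightened civil standard, weight exceeds 70): (d) net 86−7=79 > 70 — meets.
  The petitioner carries Stage 3; the respondent now bears the burden.
Stage 4 (respondent, a production showing, weight is at least 11): (e) net 3−10=-7 < 11 — fails; (f) net 90−51=39 ≥ 11 — meets.
  Stage 4 not carried; the respondent fails its burden.
The analysis ends at Stage 4; the petitioner prevails.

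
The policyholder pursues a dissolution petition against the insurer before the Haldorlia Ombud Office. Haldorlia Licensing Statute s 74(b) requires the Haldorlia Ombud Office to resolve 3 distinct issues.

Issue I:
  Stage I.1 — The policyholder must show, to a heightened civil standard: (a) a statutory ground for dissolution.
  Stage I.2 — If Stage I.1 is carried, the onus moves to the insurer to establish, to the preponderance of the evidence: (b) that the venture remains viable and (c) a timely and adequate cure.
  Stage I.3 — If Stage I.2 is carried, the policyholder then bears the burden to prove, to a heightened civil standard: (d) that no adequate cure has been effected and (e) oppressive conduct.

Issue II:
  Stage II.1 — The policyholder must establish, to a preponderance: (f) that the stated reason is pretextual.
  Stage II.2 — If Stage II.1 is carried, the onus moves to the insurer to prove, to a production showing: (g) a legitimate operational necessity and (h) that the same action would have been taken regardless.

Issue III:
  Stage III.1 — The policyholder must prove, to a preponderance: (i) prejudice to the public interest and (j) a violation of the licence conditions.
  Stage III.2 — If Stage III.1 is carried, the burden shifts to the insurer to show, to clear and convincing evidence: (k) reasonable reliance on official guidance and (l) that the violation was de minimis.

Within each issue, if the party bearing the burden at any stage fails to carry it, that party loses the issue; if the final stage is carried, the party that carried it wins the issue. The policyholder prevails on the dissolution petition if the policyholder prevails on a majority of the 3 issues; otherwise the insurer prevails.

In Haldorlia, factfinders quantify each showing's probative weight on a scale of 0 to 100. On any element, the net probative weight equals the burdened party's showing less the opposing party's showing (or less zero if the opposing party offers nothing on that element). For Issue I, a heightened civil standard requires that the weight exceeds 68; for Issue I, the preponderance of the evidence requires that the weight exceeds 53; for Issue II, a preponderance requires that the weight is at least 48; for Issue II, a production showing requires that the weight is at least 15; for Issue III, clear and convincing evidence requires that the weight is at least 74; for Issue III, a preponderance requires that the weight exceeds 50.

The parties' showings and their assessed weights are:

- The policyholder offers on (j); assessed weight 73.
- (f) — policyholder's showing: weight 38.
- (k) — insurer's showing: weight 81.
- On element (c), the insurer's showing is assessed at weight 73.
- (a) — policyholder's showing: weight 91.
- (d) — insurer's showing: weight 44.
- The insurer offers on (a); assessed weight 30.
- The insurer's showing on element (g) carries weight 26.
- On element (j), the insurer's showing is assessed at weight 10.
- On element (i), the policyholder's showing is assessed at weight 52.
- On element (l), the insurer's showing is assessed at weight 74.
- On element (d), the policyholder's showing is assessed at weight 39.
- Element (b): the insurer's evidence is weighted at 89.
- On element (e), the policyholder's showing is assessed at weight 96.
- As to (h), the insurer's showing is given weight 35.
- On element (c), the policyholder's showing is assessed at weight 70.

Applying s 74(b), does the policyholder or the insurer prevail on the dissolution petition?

— Issue I —
Stage I.1 (policyholder, a heightened civil standard, weight exceeds 68): (a) net 91−30=61 ≤ 68 — fails.
  Stage I.1 not carried; the policyholder fails its burden.
The insurer prevails on this issue.
— Issue II —
At Stage II.1 the policyholder must meet a preponderance (weight is at least 48): on (f) the weight is 38, < 48, so (f) does not meet the standard.
  The policyholder does not carry Stage II.1.
The analysis ends at Stage II.1; the insurer prevails on this issue.
— Issue III —
Stage III.1 (policyholder, a preponderance, weight exceeds 50): (i) 52 > 50 — meets; (j) net 73−10=63 > 50 — meets.
  Stage III.1 is satisfied; the onus moves to the insurer.
Stage III.2 (insurer, clear and convincing evidence, weight is at least 74): (k) 81 ≥ 74 — meets; (l) 74 ≥ 74 — meets.
  Stage III.2 carried; the final stage is satisfied.
Every stage carried; the insurer prevails on this issue.
Per-issue: Issue I → insurer; Issue II → insurer; Issue III → insurer. The policyholder must prevail on a majority of issues; overall, the insurer prevails.

insurer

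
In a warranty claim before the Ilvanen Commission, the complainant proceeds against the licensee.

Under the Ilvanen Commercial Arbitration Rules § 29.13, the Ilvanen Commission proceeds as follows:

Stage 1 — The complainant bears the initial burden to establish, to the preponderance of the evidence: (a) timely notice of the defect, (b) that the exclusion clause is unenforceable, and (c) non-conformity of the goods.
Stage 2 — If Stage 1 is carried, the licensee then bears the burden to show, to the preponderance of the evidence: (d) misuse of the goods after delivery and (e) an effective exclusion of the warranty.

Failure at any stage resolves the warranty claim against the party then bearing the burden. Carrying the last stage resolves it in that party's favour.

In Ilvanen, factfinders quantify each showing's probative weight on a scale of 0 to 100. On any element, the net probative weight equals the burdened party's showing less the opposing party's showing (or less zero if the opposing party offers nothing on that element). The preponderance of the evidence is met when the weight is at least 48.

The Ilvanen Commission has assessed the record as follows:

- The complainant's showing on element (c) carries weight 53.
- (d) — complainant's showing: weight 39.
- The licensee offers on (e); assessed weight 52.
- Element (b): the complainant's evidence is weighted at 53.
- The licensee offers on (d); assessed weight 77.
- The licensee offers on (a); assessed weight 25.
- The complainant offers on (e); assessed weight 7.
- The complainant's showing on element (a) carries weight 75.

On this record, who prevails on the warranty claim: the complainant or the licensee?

Stage 1 (complainant, the preponderance of the evidence, weight is at least 48): (a) net 75−25=50 ≥ 48 — meets; (b) 53 ≥ 48 — meets; (c) 53 ≥ 48 — meets.
  Stage 1 carried; the burden shifts to the licensee.
Stage 2 (licensee, the preponderance of the evidence, weight is at least 48): (d) net 77−39=38 < 48 — fails; (e) net 52−7=45 < 48 — fails.
  The licensee does not carry Stage 2.
The complainant prevails.

complainant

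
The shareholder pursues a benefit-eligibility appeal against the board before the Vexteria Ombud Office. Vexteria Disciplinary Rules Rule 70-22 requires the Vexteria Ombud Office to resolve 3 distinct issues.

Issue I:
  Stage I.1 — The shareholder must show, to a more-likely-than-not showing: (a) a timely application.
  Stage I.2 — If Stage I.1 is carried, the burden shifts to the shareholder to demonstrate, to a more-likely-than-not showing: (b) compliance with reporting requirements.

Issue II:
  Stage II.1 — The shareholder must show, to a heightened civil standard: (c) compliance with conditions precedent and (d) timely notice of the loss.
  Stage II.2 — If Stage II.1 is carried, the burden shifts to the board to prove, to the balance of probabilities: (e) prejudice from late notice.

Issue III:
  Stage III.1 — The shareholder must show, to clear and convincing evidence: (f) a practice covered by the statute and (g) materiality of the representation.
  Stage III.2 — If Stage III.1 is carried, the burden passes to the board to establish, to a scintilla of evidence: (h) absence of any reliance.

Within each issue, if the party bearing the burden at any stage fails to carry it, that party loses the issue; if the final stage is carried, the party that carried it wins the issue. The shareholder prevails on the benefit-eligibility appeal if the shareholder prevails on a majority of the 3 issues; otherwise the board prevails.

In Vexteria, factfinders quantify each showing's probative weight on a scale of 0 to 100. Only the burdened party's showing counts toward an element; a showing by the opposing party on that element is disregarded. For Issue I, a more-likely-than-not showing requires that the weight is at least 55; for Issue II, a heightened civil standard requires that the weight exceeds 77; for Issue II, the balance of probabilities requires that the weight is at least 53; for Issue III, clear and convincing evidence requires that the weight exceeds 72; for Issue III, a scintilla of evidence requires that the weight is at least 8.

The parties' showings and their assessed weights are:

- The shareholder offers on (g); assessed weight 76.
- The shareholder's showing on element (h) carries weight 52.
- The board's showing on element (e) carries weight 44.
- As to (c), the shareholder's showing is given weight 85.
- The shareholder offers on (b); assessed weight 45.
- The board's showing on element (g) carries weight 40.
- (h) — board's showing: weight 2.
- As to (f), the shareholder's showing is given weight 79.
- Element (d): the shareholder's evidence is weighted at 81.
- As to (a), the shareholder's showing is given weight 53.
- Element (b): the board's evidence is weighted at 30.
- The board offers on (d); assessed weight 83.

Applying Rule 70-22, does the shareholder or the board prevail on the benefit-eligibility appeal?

— Issue I —
Stage I.1 — burden on shareholder; standard: a more-likely-than-not showing (weight is at least 55).
    (a): 53 < 55 [not met]
  The shareholder does not carry Stage I.1.
The board prevails on this issue.
— Issue II —
At Stage II.1 the shareholder must meet a heightened civil standard (weight exceeds 77): on (c) the weight is 85, > 77, so (c) meets the standard; on (d) the weight is 81 (the board's 83 is given no effect), which does exceed 77, so (d) meets the standard.
  The shareholder carries Stage II.1; the board now bears the burden.
At Stage II.2 the board must meet the balance of probabilities (weight is at least 53): on (e) the weight is 44, < 53, so (e) does not meet the standard.
  Stage II.2 not carried; the board fails its burden.
The shareholder prevails on this issue.
— Issue III —
Stage III.1 — burden on shareholder; standard: clear and convincing evidence (weight exceeds 72).
    (f): 79 > 72 [met]
    (g): 76 (board's 40 disregarded) > 72 [met]
  Stage III.1 carried; the burden shifts to the board.
Stage III.2 — burden on board; standard: a scintilla of evidence (weight is at least 8).
    (h): 2 (shareholder's 52 disregarded) < 8 [not met]
  Stage III.2 not carried; the board fails its burden.
So the shareholder prevails on this issue.
Per-issue: Issue I → board; Issue II → shareholder; Issue III → shareholder. The shareholder must prevail on a majority of issues; overall, the shareholder prevails.

shareholder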